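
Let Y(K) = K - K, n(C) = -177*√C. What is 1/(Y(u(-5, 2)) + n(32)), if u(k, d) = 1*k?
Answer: -√2/1416 ≈ -0.00099874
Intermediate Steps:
u(k, d) = k
Y(K) = 0
1/(Y(u(-5, 2)) + n(32)) = 1/(0 - 708*√2) = 1/(-708*√2) = -√2/1416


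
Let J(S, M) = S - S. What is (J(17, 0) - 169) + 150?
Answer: -19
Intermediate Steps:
J(S, M) = 0
(J(17, 0) - 169) + 150 = (0 - 169) + 150 = -169 + 150 = -19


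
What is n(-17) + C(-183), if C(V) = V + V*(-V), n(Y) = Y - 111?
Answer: -33800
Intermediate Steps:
n(Y) = -111 + Y
C(V) = V - V**2
n(-17) + C(-183) = (-111 - 17) - 183*(1 - 1*(-183)) = -128 - 183*(1 + 183) = -128 - 183*184 = -128 - 33672 = -33800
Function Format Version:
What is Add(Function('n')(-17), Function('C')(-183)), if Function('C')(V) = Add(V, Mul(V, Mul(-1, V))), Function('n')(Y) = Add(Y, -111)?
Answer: -33800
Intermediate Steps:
Function('n')(Y) = Add(-111, Y)
Function('C')(V) = Add(V, Mul(-1, Pow(V, 2)))
Add(Function('n')(-17), Function('C')(-183)) = Add(Add(-111, -17), Mul(-183, Add(1, Mul(-1, -183)))) = Add(-128, Mul(-183, Add(1, 183))) = Add(-128, Mul(-183, 184)) = Add(-128, -33672) = -33800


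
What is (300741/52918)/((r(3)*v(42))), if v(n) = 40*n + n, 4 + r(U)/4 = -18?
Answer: -14321/381856288 ≈ -3.7504e-5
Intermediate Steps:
r(U) = -88 (r(U) = -16 + 4*(-18) = -16 - 72 = -88)
v(n) = 41*n
(300741/52918)/((r(3)*v(42))) = (300741/52918)/((-3608*42)) = (300741*(1/52918))/((-88*1722)) = (300741/52918)/(-151536) = (300741/52918)*(-1/151536) = -14321/381856288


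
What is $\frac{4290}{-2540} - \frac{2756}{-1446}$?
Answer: $\frac{39845}{183642} \approx 0.21697$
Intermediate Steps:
$\frac{4290}{-2540} - \frac{2756}{-1446} = 4290 \left(- \frac{1}{2540}\right) - - \frac{1378}{723} = - \frac{429}{254} + \frac{1378}{723} = \frac{39845}{183642}$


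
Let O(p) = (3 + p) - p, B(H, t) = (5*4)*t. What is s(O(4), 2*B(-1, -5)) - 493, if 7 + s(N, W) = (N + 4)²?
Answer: -451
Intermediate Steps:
B(H, t) = 20*t
O(p) = 3
s(N, W) = -7 + (4 + N)² (s(N, W) = -7 + (N + 4)² = -7 + (4 + N)²)
s(O(4), 2*B(-1, -5)) - 493 = (-7 + (4 + 3)²) - 493 = (-7 + 7²) - 493 = (-7 + 49) - 493 = 42 - 493 = -451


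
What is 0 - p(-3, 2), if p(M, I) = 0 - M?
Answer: -3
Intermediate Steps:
p(M, I) = -M
0 - p(-3, 2) = 0 - (-1)*(-3) = 0 - 1*3 = 0 - 3 = -3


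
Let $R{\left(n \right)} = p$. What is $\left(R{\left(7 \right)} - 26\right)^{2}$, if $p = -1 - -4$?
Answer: $529$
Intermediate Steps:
$p = 3$ ($p = -1 + 4 = 3$)
$R{\left(n \right)} = 3$
$\left(R{\left(7 \right)} - 26\right)^{2} = \left(3 - 26\right)^{2} = \left(-23\right)^{2} = 529$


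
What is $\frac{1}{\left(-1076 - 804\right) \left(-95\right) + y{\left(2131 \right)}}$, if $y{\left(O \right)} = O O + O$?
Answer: $\frac{1}{4721892} \approx 2.1178 \cdot 10^{-7}$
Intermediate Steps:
$y{\left(O \right)} = O + O^{2}$ ($y{\left(O \right)} = O^{2} + O = O + O^{2}$)
$\frac{1}{\left(-1076 - 804\right) \left(-95\right) + y{\left(2131 \right)}} = \frac{1}{\left(-1076 - 804\right) \left(-95\right) + 2131 \left(1 + 2131\right)} = \frac{1}{\left(-1880\right) \left(-95\right) + 2131 \cdot 2132} = \frac{1}{178600 + 4543292} = \frac{1}{4721892}$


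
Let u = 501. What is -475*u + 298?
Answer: -237677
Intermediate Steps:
-475*u + 298 = -475*501 + 298 = -237975 + 298 = -237677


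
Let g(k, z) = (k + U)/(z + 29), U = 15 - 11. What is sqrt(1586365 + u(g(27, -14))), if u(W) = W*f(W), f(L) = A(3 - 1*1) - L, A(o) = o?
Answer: sqrt(356932094)/15 ≈ 1259.5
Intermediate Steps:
U = 4
g(k, z) = (4 + k)/(29 + z) (g(k, z) = (k + 4)/(z + 29) = (4 + k)/(29 + z))
f(L) = 2 - L (f(L) = (3 - 1*1) - L = (3 - 1) - L = 2 - L)
u(W) = W*(2 - W)
sqrt(1586365 + u(g(27, -14))) = sqrt(1586365 + ((4 + 27)/(29 - 14))*(2 - (4 + 27)/(29 - 14))) = sqrt(1586365 + (31/15)*(2 - 31/15)) = sqrt(1586365 + ((1/15)*31)*(2 - 31/15)) = sqrt(1586365 + 31*(2 - 1*31/15)/15) = sqrt(1586365 + 31*(2 - 31/15)/15) = sqrt(1586365 + (31/15)*(-1/15)) = sqrt(1586365 - 31/225) = sqrt(356932094/225) = sqrt(356932094)/15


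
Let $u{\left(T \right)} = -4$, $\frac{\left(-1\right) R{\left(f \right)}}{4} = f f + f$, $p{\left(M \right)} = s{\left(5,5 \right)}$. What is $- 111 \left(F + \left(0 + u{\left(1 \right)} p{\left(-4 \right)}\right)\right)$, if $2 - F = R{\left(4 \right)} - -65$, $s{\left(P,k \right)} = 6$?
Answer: $777$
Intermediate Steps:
$p{\left(M \right)} = 6$
$R{\left(f \right)} = - 4 f - 4 f^{2}$ ($R{\left(f \right)} = - 4 \left(f f + f\right) = - 4 \left(f^{2} + f\right) = - 4 \left(f + f^{2}\right) = - 4 f - 4 f^{2}$)
$F = 17$ ($F = 2 - \left(\left(-4\right) 4 \left(1 + 4\right) - -65\right) = 2 - \left(\left(-4\right) 4 \cdot 5 + 65\right) = 2 - \left(-80 + 65\right) = 2 - -15 = 2 + 15 = 17$)
$- 111 \left(F + \left(0 + u{\left(1 \right)} p{\left(-4 \right)}\right)\right) = - 111 \left(17 + \left(0 - 24\right)\right) = - 111 \left(17 - 24\right) = \left(-111\right) \left(-7\right) = 777$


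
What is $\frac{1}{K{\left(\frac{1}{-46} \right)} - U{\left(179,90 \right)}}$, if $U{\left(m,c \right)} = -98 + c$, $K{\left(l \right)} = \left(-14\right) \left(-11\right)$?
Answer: $\frac{1}{162} \approx 0.0061728$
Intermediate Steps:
$K{\left(l \right)} = 154$
$\frac{1}{K{\left(\frac{1}{-46} \right)} - U{\left(179,90 \right)}} = \frac{1}{154 - \left(-98 + 90\right)} = \frac{1}{154 - -8} = \frac{1}{154 + 8} = \frac{1}{162}$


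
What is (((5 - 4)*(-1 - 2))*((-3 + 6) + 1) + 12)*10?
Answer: 0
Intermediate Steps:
(((5 - 4)*(-1 - 2))*((-3 + 6) + 1) + 12)*10 = ((1*(-3))*(3 + 1) + 12)*10 = (-3*4 + 12)*10 = (-12 + 12)*10 = 0*10 = 0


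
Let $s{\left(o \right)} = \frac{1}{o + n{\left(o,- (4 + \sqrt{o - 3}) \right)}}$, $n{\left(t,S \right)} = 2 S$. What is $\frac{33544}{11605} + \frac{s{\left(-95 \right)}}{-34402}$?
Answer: $\frac{123251871301}{42640646070} - \frac{7 i \sqrt{2}}{189228201} \approx 2.8905 - 5.2315 \cdot 10^{-8} i$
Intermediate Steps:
$s{\left(o \right)} = \frac{1}{-8 + o - 2 \sqrt{-3 + o}}$ ($s{\left(o \right)} = \frac{1}{o + 2 \left(- (4 + \sqrt{o - 3})\right)} = \frac{1}{o + 2 \left(- (4 + \sqrt{-3 + o})\right)} = \frac{1}{o + 2 \left(-4 - \sqrt{-3 + o}\right)} = \frac{1}{o - \left(8 + 2 \sqrt{-3 + o}\right)} = \frac{1}{-8 + o - 2 \sqrt{-3 + o}}$)
$\frac{33544}{11605} + \frac{s{\left(-95 \right)}}{-34402} = \frac{33544}{11605} + \frac{1}{\left(-8 - 95 - 2 \sqrt{-3 - 95}\right) \left(-34402\right)} = 33544 \cdot \frac{1}{11605} + \frac{1}{-8 - 95 - 2 \sqrt{-98}} \left(- \frac{1}{34402}\right) = \frac{33544}{11605} + \frac{1}{-8 - 95 - 2 \cdot 7 i \sqrt{2}} \left(- \frac{1}{34402}\right) = \frac{33544}{11605} + \frac{1}{-8 - 95 - 14 i \sqrt{2}} \left(- \frac{1}{34402}\right) = \frac{33544}{11605} + \frac{1}{-103 - 14 i \sqrt{2}} \left(- \frac{1}{34402}\right) = \frac{33544}{11605} - \frac{1}{34402 \left(-103 - 14 i \sqrt{2}\right)}$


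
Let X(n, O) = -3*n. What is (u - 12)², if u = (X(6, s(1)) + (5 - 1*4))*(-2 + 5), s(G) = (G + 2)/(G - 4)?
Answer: 3969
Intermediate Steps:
s(G) = (2 + G)/(-4 + G)
u = -51 (u = (-3*6 + (5 - 1*4))*(-2 + 5) = (-18 + (5 - 4))*3 = (-18 + 1)*3 = -17*3 = -51)
(u - 12)² = (-51 - 12)² = (-63)² = 3969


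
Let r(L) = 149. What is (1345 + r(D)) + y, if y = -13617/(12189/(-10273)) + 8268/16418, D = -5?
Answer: 25448535039/1961951 ≈ 12971.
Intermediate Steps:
y = 22517380245/1961951 (y = -13617/(12189*(-1/10273)) + 8268*(1/16418) = -13617/(-12189/10273) + 4134/8209 = -13617*(-10273/12189) + 4134/8209 = 2742891/239 + 4134/8209 = 22517380245/1961951 ≈ 11477.)
(1345 + r(D)) + y = (1345 + 149) + 22517380245/1961951 = 1494 + 22517380245/1961951 = 25448535039/1961951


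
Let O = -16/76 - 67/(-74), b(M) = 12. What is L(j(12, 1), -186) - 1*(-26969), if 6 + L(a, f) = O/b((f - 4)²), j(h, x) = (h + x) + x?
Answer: 454920713/16872 ≈ 26963.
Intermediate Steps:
j(h, x) = h + 2*x
O = 977/1406 (O = -16*1/76 - 67*(-1/74) = -4/19 + 67/74 = 977/1406 ≈ 0.69488)
L(a, f) = -100255/16872 (L(a, f) = -6 + (977/1406)/12 = -6 + (977/1406)*(1/12) = -6 + 977/16872 = -100255/16872)
L(j(12, 1), -186) - 1*(-26969) = -100255/16872 - 1*(-26969) = -100255/16872 + 26969 = 454920713/16872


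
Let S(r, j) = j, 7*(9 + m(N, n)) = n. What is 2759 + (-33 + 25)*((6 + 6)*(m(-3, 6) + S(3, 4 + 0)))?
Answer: 22097/7 ≈ 3156.7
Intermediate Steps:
m(N, n) = -9 + n/7
2759 + (-33 + 25)*((6 + 6)*(m(-3, 6) + S(3, 4 + 0))) = 2759 + (-33 + 25)*((6 + 6)*((-9 + (1/7)*6) + (4 + 0))) = 2759 - 96*((-9 + 6/7) + 4) = 2759 - 96*(-57/7 + 4) = 2759 - 96*(-29)/7 = 2759 - 8*(-348/7) = 2759 + 2784/7 = 22097/7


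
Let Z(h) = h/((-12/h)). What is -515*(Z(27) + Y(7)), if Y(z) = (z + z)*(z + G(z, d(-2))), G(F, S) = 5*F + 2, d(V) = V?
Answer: -1143815/4 ≈ -2.8595e+5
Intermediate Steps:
G(F, S) = 2 + 5*F
Z(h) = -h**2/12 (Z(h) = h*(-h/12) = -h**2/12)
Y(z) = 2*z*(2 + 6*z) (Y(z) = (z + z)*(z + (2 + 5*z)) = (2*z)*(2 + 6*z) = 2*z*(2 + 6*z))
-515*(Z(27) + Y(7)) = -515*(-1/12*27**2 + 4*7*(1 + 3*7)) = -515*(-1/12*729 + 4*7*(1 + 21)) = -515*(-243/4 + 4*7*22) = -515*(-243/4 + 616) = -515*2221/4 = -1143815/4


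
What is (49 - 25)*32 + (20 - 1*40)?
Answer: 748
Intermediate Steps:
(49 - 25)*32 + (20 - 1*40) = 24*32 + (20 - 40) = 768 - 20 = 748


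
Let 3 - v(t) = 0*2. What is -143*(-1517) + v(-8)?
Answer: 216934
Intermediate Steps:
v(t) = 3 (v(t) = 3 - 0*2 = 3 - 1*0 = 3 + 0 = 3)
-143*(-1517) + v(-8) = -143*(-1517) + 3 = 216931 + 3 = 216934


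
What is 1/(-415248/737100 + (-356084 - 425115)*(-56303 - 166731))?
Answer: 61425/10702319627241946 ≈ 5.7394e-12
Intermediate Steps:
1/(-415248/737100 + (-356084 - 425115)*(-56303 - 166731)) = 1/(-415248*1/737100 - 781199*(-223034)) = 1/(-34604/61425 + 174233937766) = 1/(10702319627241946/61425) = 61425/10702319627241946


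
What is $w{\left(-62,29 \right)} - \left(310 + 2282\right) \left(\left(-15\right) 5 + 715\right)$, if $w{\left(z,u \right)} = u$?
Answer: $-1658851$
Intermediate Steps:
$w{\left(-62,29 \right)} - \left(310 + 2282\right) \left(\left(-15\right) 5 + 715\right) = 29 - \left(310 + 2282\right) \left(\left(-15\right) 5 + 715\right) = 29 - 2592 \left(-75 + 715\right) = 29 - 2592 \cdot 640 = 29 - 1658880 = -1658851$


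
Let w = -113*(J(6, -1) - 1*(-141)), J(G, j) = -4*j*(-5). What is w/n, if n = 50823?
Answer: -13673/50823 ≈ -0.26903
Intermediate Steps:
J(G, j) = 20*j
w = -13673 (w = -113*(20*(-1) - 1*(-141)) = -113*(-20 + 141) = -113*121 = -13673)
w/n = -13673/50823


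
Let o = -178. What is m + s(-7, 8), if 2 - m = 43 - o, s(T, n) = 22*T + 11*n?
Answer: -285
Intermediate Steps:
s(T, n) = 11*n + 22*T
m = -219 (m = 2 - (43 - 1*(-178)) = 2 - (43 + 178) = 2 - 1*221 = 2 - 221 = -219)
m + s(-7, 8) = -219 + (11*8 + 22*(-7)) = -219 + (88 - 154) = -219 - 66 = -285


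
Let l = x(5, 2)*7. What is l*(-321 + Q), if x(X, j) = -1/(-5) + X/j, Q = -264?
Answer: -22113/2 ≈ -11057.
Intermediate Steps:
x(X, j) = 1/5 + X/j (x(X, j) = -1*(-1/5) + X/j = 1/5 + X/j)
l = 189/10 (l = ((5 + (1/5)*2)/2)*7 = ((5 + 2/5)/2)*7 = ((1/2)*(27/5))*7 = (27/10)*7 = 189/10 ≈ 18.900)
l*(-321 + Q) = 189*(-321 - 264)/10 = (189/10)*(-585) = -22113/2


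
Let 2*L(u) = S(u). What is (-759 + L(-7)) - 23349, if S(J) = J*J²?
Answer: -48559/2 ≈ -24280.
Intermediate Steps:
S(J) = J³
L(u) = u³/2
(-759 + L(-7)) - 23349 = (-759 + (½)*(-7)³) - 23349 = (-759 + (½)*(-343)) - 23349 = (-759 - 343/2) - 23349 = -1861/2 - 23349 = -48559/2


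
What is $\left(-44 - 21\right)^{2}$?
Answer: $4225$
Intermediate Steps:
$\left(-44 - 21\right)^{2} = \left(-65\right)^{2} = 4225$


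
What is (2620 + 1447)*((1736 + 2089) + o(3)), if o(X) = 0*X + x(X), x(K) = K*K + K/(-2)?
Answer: 31173555/2 ≈ 1.5587e+7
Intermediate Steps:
x(K) = K² - K/2 (x(K) = K² + K*(-½) = K² - K/2)
o(X) = X*(-½ + X) (o(X) = 0*X + X*(-½ + X) = 0 + X*(-½ + X) = X*(-½ + X))
(2620 + 1447)*((1736 + 2089) + o(3)) = (2620 + 1447)*((1736 + 2089) + 3*(-½ + 3)) = 4067*(3825 + 3*(5/2)) = 4067*(3825 + 15/2) = 4067*(7665/2) = 31173555/2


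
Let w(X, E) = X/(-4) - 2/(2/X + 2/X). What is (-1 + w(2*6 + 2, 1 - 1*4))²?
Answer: 529/4 ≈ 132.25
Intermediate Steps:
w(X, E) = -3*X/4 (w(X, E) = X*(-¼) - 2*X/4 = -X/4 - X/2 = -3*X/4)
(-1 + w(2*6 + 2, 1 - 1*4))² = (-1 - 3*(2*6 + 2)/4)² = (-1 - 3*(12 + 2)/4)² = (-1 - ¾*14)² = (-1 - 21/2)² = (-23/2)² = 529/4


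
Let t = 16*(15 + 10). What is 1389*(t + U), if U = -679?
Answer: -387531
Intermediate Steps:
t = 400 (t = 16*25 = 400)
1389*(t + U) = 1389*(400 - 679) = 1389*(-279) = -387531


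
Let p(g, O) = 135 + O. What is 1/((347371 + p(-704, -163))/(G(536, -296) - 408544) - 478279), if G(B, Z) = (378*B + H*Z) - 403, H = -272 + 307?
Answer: -72233/34547642788 ≈ -2.0908e-6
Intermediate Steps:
H = 35
G(B, Z) = -403 + 35*Z + 378*B (G(B, Z) = (378*B + 35*Z) - 403 = (35*Z + 378*B) - 403 = -403 + 35*Z + 378*B)
1/((347371 + p(-704, -163))/(G(536, -296) - 408544) - 478279) = 1/((347371 + (135 - 163))/((-403 + 35*(-296) + 378*536) - 408544) - 478279) = 1/((347371 - 28)/((-403 - 10360 + 202608) - 408544) - 478279) = 1/(347343/(191845 - 408544) - 478279) = 1/(347343/(-216699) - 478279) = 1/(347343*(-1/216699) - 478279) = 1/(-115781/72233 - 478279) = 1/(-34547642788/72233) = -72233/34547642788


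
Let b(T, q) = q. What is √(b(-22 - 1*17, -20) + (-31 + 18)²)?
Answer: √149 ≈ 12.207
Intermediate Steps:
√(b(-22 - 1*17, -20) + (-31 + 18)²) = √(-20 + (-31 + 18)²) = √(-20 + (-13)²) = √(-20 + 169) = √149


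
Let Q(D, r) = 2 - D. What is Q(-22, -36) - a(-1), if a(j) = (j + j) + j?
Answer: 27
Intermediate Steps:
a(j) = 3*j (a(j) = 2*j + j = 3*j)
Q(-22, -36) - a(-1) = (2 - 1*(-22)) - 3*(-1) = (2 + 22) - 1*(-3) = 24 + 3 = 27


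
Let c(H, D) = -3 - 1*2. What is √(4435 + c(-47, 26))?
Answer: √4430 ≈ 66.558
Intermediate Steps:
c(H, D) = -5 (c(H, D) = -3 - 2 = -5)
√(4435 + c(-47, 26)) = √(4435 - 5) = √4430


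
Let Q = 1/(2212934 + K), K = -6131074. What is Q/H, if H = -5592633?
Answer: 1/21912719062620 ≈ 4.5636e-14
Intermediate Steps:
Q = -1/3918140 (Q = 1/(2212934 - 6131074) = 1/(-3918140) = -1/3918140 ≈ -2.5522e-7)
Q/H = -1/3918140/(-5592633) = -1/3918140*(-1/5592633) = 1/21912719062620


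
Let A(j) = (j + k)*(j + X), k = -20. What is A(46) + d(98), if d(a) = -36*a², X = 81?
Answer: -342442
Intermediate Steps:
A(j) = (-20 + j)*(81 + j) (A(j) = (j - 20)*(j + 81) = (-20 + j)*(81 + j))
A(46) + d(98) = (-1620 + 46² + 61*46) - 36*98² = (-1620 + 2116 + 2806) - 36*9604 = 3302 - 345744 = -342442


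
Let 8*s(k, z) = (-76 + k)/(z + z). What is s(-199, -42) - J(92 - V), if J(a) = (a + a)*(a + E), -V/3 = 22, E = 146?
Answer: -64554733/672 ≈ -96064.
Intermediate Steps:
V = -66 (V = -3*22 = -66)
s(k, z) = (-76 + k)/(16*z) (s(k, z) = ((-76 + k)/(z + z))/8 = ((-76 + k)/((2*z)))/8 = ((-76 + k)*(1/(2*z)))/8 = ((-76 + k)/(2*z))/8 = (-76 + k)/(16*z))
J(a) = 2*a*(146 + a) (J(a) = (a + a)*(a + 146) = (2*a)*(146 + a) = 2*a*(146 + a))
s(-199, -42) - J(92 - V) = (1/16)*(-76 - 199)/(-42) - 2*(92 - 1*(-66))*(146 + (92 - 1*(-66))) = (1/16)*(-1/42)*(-275) - 2*(92 + 66)*(146 + (92 + 66)) = 275/672 - 2*158*(146 + 158) = 275/672 - 2*158*304 = 275/672 - 1*96064 = 275/672 - 96064 = -64554733/672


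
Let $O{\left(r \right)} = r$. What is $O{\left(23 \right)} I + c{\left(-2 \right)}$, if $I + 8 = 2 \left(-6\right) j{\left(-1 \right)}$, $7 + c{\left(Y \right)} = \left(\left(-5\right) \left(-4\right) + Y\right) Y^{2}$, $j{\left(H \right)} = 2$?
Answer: $-671$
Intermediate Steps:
$c{\left(Y \right)} = -7 + Y^{2} \left(20 + Y\right)$ ($c{\left(Y \right)} = -7 + \left(\left(-5\right) \left(-4\right) + Y\right) Y^{2} = -7 + \left(20 + Y\right) Y^{2} = -7 + Y^{2} \left(20 + Y\right)$)
$I = -32$ ($I = -8 + 2 \left(-6\right) 2 = -8 - 24 = -32$)
$O{\left(23 \right)} I + c{\left(-2 \right)} = 23 \left(-32\right) + \left(-7 + \left(-2\right)^{3} + 20 \left(-2\right)^{2}\right) = -736 - -65 = -736 + 65 = -671$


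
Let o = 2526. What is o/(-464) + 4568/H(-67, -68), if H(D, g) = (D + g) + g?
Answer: -1565/56 ≈ -27.946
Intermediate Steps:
H(D, g) = D + 2*g
o/(-464) + 4568/H(-67, -68) = 2526/(-464) + 4568/(-67 + 2*(-68)) = 2526*(-1/464) + 4568/(-67 - 136) = -1263/232 + 4568/(-203) = -1263/232 + 4568*(-1/203) = -1263/232 - 4568/203 = -1565/56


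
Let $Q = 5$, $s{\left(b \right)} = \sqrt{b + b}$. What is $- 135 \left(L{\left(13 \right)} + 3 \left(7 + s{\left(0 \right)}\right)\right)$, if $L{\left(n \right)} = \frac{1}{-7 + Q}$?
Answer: $- \frac{5535}{2} \approx -2767.5$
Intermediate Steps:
$s{\left(b \right)} = \sqrt{2} \sqrt{b}$ ($s{\left(b \right)} = \sqrt{2 b} = \sqrt{2} \sqrt{b}$)
$L{\left(n \right)} = - \frac{1}{2}$ ($L{\left(n \right)} = \frac{1}{-7 + 5} = \frac{1}{-2} = - \frac{1}{2}$)
$- 135 \left(L{\left(13 \right)} + 3 \left(7 + s{\left(0 \right)}\right)\right) = - 135 \left(- \frac{1}{2} + 3 \left(7 + \sqrt{2} \sqrt{0}\right)\right) = - 135 \left(- \frac{1}{2} + 3 \left(7 + \sqrt{2} \cdot 0\right)\right) = - 135 \left(- \frac{1}{2} + 3 \left(7 + 0\right)\right) = - 135 \left(- \frac{1}{2} + 3 \cdot 7\right) = - 135 \left(- \frac{1}{2} + 21\right) = \left(-135\right) \frac{41}{2} = - \frac{5535}{2}$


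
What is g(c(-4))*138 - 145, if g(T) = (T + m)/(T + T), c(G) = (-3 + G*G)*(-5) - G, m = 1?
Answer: -4705/61 ≈ -77.131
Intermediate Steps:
c(G) = 15 - G - 5*G² (c(G) = (-3 + G²)*(-5) - G = (15 - 5*G²) - G = 15 - G - 5*G²)
g(T) = (1 + T)/(2*T) (g(T) = (T + 1)/(T + T) = (1 + T)/((2*T)) = (1 + T)*(1/(2*T)) = (1 + T)/(2*T))
g(c(-4))*138 - 145 = ((1 + (15 - 1*(-4) - 5*(-4)²))/(2*(15 - 1*(-4) - 5*(-4)²)))*138 - 145 = ((1 + (15 + 4 - 5*16))/(2*(15 + 4 - 5*16)))*138 - 145 = ((1 + (15 + 4 - 80))/(2*(15 + 4 - 80)))*138 - 145 = ((½)*(1 - 61)/(-61))*138 - 145 = ((½)*(-1/61)*(-60))*138 - 145 = (30/61)*138 - 145 = 4140/61 - 145 = -4705/61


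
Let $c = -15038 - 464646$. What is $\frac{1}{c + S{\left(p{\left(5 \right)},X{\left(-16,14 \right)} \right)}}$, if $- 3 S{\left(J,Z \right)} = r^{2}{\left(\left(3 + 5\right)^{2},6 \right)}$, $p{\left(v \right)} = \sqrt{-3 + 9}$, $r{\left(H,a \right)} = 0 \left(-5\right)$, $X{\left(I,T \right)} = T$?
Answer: $- \frac{1}{479684} \approx -2.0847 \cdot 10^{-6}$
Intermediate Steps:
$c = -479684$ ($c = -15038 - 464646 = -479684$)
$r{\left(H,a \right)} = 0$
$p{\left(v \right)} = \sqrt{6}$
$S{\left(J,Z \right)} = 0$ ($S{\left(J,Z \right)} = - \frac{0^{2}}{3} = \left(- \frac{1}{3}\right) 0 = 0$)
$\frac{1}{c + S{\left(p{\left(5 \right)},X{\left(-16,14 \right)} \right)}} = \frac{1}{-479684 + 0} = \frac{1}{-479684} = - \frac{1}{479684}$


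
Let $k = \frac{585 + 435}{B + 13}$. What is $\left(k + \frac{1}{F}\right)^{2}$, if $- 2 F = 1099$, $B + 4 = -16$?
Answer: $\frac{25645460164}{1207801} \approx 21233.0$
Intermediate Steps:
$B = -20$ ($B = -4 - 16 = -20$)
$k = - \frac{1020}{7}$ ($k = \frac{585 + 435}{-20 + 13} = \frac{1020}{-7} = 1020 \left(- \frac{1}{7}\right) = - \frac{1020}{7} \approx -145.71$)
$F = - \frac{1099}{2}$ ($F = \left(- \frac{1}{2}\right) 1099 = - \frac{1099}{2} \approx -549.5$)
$\left(k + \frac{1}{F}\right)^{2} = \left(- \frac{1020}{7} + \frac{1}{- \frac{1099}{2}}\right)^{2} = \left(- \frac{1020}{7} - \frac{2}{1099}\right)^{2} = \left(- \frac{160142}{1099}\right)^{2} = \frac{25645460164}{1207801}$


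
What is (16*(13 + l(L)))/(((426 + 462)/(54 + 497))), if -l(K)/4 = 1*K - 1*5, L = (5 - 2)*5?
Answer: -9918/37 ≈ -268.05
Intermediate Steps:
L = 15 (L = 3*5 = 15)
l(K) = 20 - 4*K (l(K) = -4*(1*K - 1*5) = -4*(K - 5) = -4*(-5 + K) = 20 - 4*K)
(16*(13 + l(L)))/(((426 + 462)/(54 + 497))) = (16*(13 + (20 - 4*15)))/(((426 + 462)/(54 + 497))) = (16*(13 + (20 - 60)))/((888/551)) = (16*(13 - 40))/((888*(1/551))) = (16*(-27))/(888/551) = -432*551/888 = -9918/37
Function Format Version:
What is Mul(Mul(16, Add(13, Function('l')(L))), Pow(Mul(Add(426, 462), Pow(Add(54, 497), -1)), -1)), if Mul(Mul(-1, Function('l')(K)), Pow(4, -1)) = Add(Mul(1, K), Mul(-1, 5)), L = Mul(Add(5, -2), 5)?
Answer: Rational(-9918, 37) ≈ -268.05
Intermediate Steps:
L = 15 (L = Mul(3, 5) = 15)
Function('l')(K) = Add(20, Mul(-4, K)) (Function('l')(K) = Mul(-4, Add(Mul(1, K), Mul(-1, 5))) = Mul(-4, Add(K, -5)) = Mul(-4, Add(-5, K)) = Add(20, Mul(-4, K)))
Mul(Mul(16, Add(13, Function('l')(L))), Pow(Mul(Add(426, 462), Pow(Add(54, 497), -1)), -1)) = Mul(Mul(16, Add(13, Add(20, Mul(-4, 15)))), Pow(Mul(Add(426, 462), Pow(Add(54, 497), -1)), -1)) = Mul(Mul(16, Add(13, Add(20, -60))), Pow(Mul(888, Pow(551, -1)), -1)) = Mul(Mul(16, Add(13, -40)), Pow(Mul(888, Rational(1, 551)), -1)) = Mul(Mul(16, -27), Pow(Rational(888, 551), -1)) = Mul(-432, Rational(551, 888)) = Rational(-9918, 37)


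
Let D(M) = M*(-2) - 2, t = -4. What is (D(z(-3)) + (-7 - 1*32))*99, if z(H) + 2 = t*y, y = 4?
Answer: -495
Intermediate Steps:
z(H) = -18 (z(H) = -2 - 4*4 = -2 - 16 = -18)
D(M) = -2 - 2*M (D(M) = -2*M - 2 = -2 - 2*M)
(D(z(-3)) + (-7 - 1*32))*99 = ((-2 - 2*(-18)) + (-7 - 1*32))*99 = ((-2 + 36) + (-7 - 32))*99 = (34 - 39)*99 = -5*99 = -495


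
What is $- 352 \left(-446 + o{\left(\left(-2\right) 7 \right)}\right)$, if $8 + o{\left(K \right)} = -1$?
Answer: $160160$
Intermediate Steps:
$o{\left(K \right)} = -9$ ($o{\left(K \right)} = -8 - 1 = -9$)
$- 352 \left(-446 + o{\left(\left(-2\right) 7 \right)}\right) = - 352 \left(-446 - 9\right) = \left(-352\right) \left(-455\right) = 160160$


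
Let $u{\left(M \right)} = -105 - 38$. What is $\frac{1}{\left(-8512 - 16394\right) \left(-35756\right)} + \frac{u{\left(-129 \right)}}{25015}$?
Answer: $- \frac{127347042833}{22276831484040} \approx -0.0057166$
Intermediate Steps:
$u{\left(M \right)} = -143$
$\frac{1}{\left(-8512 - 16394\right) \left(-35756\right)} + \frac{u{\left(-129 \right)}}{25015} = \frac{1}{\left(-8512 - 16394\right) \left(-35756\right)} - \frac{143}{25015} = \frac{1}{-24906} \left(- \frac{1}{35756}\right) - \frac{143}{25015} = \left(- \frac{1}{24906}\right) \left(- \frac{1}{35756}\right) - \frac{143}{25015} = \frac{1}{890538936} - \frac{143}{25015} = - \frac{127347042833}{22276831484040}$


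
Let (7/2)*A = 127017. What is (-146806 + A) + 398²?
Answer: 335220/7 ≈ 47889.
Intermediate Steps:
A = 254034/7 (A = (2/7)*127017 = 254034/7 ≈ 36291.)
(-146806 + A) + 398² = (-146806 + 254034/7) + 398² = -773608/7 + 158404 = 335220/7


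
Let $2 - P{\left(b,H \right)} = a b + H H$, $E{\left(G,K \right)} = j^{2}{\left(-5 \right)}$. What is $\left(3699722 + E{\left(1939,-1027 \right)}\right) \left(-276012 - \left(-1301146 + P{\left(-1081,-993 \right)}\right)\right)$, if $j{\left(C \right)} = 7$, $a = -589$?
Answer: $9796586633190$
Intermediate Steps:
$E{\left(G,K \right)} = 49$ ($E{\left(G,K \right)} = 7^{2} = 49$)
$P{\left(b,H \right)} = 2 - H^{2} + 589 b$ ($P{\left(b,H \right)} = 2 - \left(- 589 b + H H\right) = 2 - \left(- 589 b + H^{2}\right) = 2 - \left(H^{2} - 589 b\right) = 2 - H^{2} + 589 b$)
$\left(3699722 + E{\left(1939,-1027 \right)}\right) \left(-276012 - \left(-1301146 + P{\left(-1081,-993 \right)}\right)\right) = \left(3699722 + 49\right) \left(-276012 - \left(-1301144 - 986049 - 636709\right)\right) = 3699771 \left(-276012 + \left(1301146 - \left(2 - 986049 - 636709\right)\right)\right) = 3699771 \left(-276012 + \left(1301146 - -1622756\right)\right) = 3699771 \left(-276012 + \left(1301146 + 1622756\right)\right) = 3699771 \left(-276012 + 2923902\right) = 3699771 \cdot 2647890 = 9796586633190$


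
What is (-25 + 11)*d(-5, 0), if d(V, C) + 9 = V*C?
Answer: 126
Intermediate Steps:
d(V, C) = -9 + C*V (d(V, C) = -9 + V*C = -9 + C*V)
(-25 + 11)*d(-5, 0) = (-25 + 11)*(-9 + 0*(-5)) = -14*(-9 + 0) = -14*(-9) = 126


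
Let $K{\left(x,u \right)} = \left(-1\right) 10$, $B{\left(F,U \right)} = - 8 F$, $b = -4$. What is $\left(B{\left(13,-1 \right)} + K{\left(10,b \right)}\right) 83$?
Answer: $-9462$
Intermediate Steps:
$K{\left(x,u \right)} = -10$
$\left(B{\left(13,-1 \right)} + K{\left(10,b \right)}\right) 83 = \left(\left(-8\right) 13 - 10\right) 83 = \left(-104 - 10\right) 83 = \left(-114\right) 83 = -9462$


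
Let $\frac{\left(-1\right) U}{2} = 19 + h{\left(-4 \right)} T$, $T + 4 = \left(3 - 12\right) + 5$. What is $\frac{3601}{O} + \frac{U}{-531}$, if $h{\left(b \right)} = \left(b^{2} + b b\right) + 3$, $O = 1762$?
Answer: $\frac{110263}{103958} \approx 1.0606$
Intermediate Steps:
$T = -8$ ($T = -4 + \left(\left(3 - 12\right) + 5\right) = -4 + \left(-9 + 5\right) = -4 - 4 = -8$)
$h{\left(b \right)} = 3 + 2 b^{2}$ ($h{\left(b \right)} = \left(b^{2} + b^{2}\right) + 3 = 2 b^{2} + 3 = 3 + 2 b^{2}$)
$U = 522$ ($U = - 2 \left(19 + \left(3 + 2 \left(-4\right)^{2}\right) \left(-8\right)\right) = - 2 \left(19 + \left(3 + 2 \cdot 16\right) \left(-8\right)\right) = - 2 \left(19 + \left(3 + 32\right) \left(-8\right)\right) = - 2 \left(19 + 35 \left(-8\right)\right) = - 2 \left(19 - 280\right) = \left(-2\right) \left(-261\right) = 522$)
$\frac{3601}{O} + \frac{U}{-531} = \frac{3601}{1762} + \frac{522}{-531} = 3601 \cdot \frac{1}{1762} + 522 \left(- \frac{1}{531}\right) = \frac{3601}{1762} - \frac{58}{59} = \frac{110263}{103958}$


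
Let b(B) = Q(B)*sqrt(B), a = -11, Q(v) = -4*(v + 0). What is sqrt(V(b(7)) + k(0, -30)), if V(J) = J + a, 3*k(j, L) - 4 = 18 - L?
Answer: sqrt(57 - 252*sqrt(7))/3 ≈ 8.2309*I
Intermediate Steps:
Q(v) = -4*v
b(B) = -4*B**(3/2) (b(B) = (-4*B)*sqrt(B) = -4*B**(3/2))
k(j, L) = 22/3 - L/3 (k(j, L) = 4/3 + (18 - L)/3 = 4/3 + (6 - L/3) = 22/3 - L/3)
V(J) = -11 + J (V(J) = J - 11 = -11 + J)
sqrt(V(b(7)) + k(0, -30)) = sqrt((-11 - 28*sqrt(7)) + (22/3 - 1/3*(-30))) = sqrt((-11 - 28*sqrt(7)) + (22/3 + 10)) = sqrt((-11 - 28*sqrt(7)) + 52/3) = sqrt(19/3 - 28*sqrt(7))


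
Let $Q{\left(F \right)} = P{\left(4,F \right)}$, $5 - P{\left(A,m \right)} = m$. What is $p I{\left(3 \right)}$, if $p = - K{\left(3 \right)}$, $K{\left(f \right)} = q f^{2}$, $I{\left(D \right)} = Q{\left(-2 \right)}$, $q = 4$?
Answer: $-252$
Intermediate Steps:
$P{\left(A,m \right)} = 5 - m$
$Q{\left(F \right)} = 5 - F$
$I{\left(D \right)} = 7$ ($I{\left(D \right)} = 5 - -2 = 5 + 2 = 7$)
$K{\left(f \right)} = 4 f^{2}$
$p = -36$ ($p = - 4 \cdot 3^{2} = - 4 \cdot 9 = \left(-1\right) 36 = -36$)
$p I{\left(3 \right)} = \left(-36\right) 7 = -252$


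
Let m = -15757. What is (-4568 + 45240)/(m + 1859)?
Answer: -20336/6949 ≈ -2.9265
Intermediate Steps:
(-4568 + 45240)/(m + 1859) = (-4568 + 45240)/(-15757 + 1859) = 40672/(-13898) = 40672*(-1/13898) = -20336/6949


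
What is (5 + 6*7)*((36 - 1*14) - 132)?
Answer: -5170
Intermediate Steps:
(5 + 6*7)*((36 - 1*14) - 132) = (5 + 42)*((36 - 14) - 132) = 47*(22 - 132) = 47*(-110) = -5170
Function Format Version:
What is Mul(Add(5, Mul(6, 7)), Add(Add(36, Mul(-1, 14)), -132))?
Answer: -5170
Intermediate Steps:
Mul(Add(5, Mul(6, 7)), Add(Add(36, Mul(-1, 14)), -132)) = Mul(Add(5, 42), Add(Add(36, -14), -132)) = Mul(47, Add(22, -132)) = Mul(47, -110) = -5170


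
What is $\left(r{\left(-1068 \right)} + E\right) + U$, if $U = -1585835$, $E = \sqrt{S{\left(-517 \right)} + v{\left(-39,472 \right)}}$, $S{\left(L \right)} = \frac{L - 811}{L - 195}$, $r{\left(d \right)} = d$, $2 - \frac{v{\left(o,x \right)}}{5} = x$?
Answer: $-1586903 + \frac{2 i \sqrt{4649894}}{89} \approx -1.5869 \cdot 10^{6} + 48.458 i$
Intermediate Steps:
$v{\left(o,x \right)} = 10 - 5 x$
$S{\left(L \right)} = \frac{-811 + L}{-195 + L}$
$E = \frac{2 i \sqrt{4649894}}{89}$ ($E = \sqrt{\frac{-811 - 517}{-195 - 517} + \left(10 - 2360\right)} = \sqrt{\frac{1}{-712} \left(-1328\right) + \left(10 - 2360\right)} = \sqrt{\left(- \frac{1}{712}\right) \left(-1328\right) - 2350} = \sqrt{\frac{166}{89} - 2350} = \sqrt{- \frac{208984}{89}} = \frac{2 i \sqrt{4649894}}{89} \approx 48.458 i$)
$\left(r{\left(-1068 \right)} + E\right) + U = \left(-1068 + \frac{2 i \sqrt{4649894}}{89}\right) - 1585835 = -1586903 + \frac{2 i \sqrt{4649894}}{89}$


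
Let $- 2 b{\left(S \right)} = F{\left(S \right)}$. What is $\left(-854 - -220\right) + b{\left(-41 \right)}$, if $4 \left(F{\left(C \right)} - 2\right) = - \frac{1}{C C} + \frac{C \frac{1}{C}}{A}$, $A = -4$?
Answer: $- \frac{34156235}{53792} \approx -634.97$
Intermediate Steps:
$F{\left(C \right)} = \frac{31}{16} - \frac{1}{4 C^{2}}$ ($F{\left(C \right)} = 2 + \frac{- \frac{1}{C C} + \frac{C \frac{1}{C}}{-4}}{4} = 2 + \frac{- \frac{1}{C^{2}} + 1 \left(- \frac{1}{4}\right)}{4} = 2 + \frac{- \frac{1}{C^{2}} - \frac{1}{4}}{4} = 2 + \frac{- \frac{1}{4} - \frac{1}{C^{2}}}{4} = 2 - \left(\frac{1}{16} + \frac{1}{4 C^{2}}\right) = \frac{31}{16} - \frac{1}{4 C^{2}}$)
$b{\left(S \right)} = - \frac{31}{32} + \frac{1}{8 S^{2}}$ ($b{\left(S \right)} = - \frac{\frac{31}{16} - \frac{1}{4 S^{2}}}{2} = - \frac{31}{32} + \frac{1}{8 S^{2}}$)
$\left(-854 - -220\right) + b{\left(-41 \right)} = \left(-854 - -220\right) - \left(\frac{31}{32} - \frac{1}{8 \cdot 1681}\right) = \left(-854 + 220\right) + \left(- \frac{31}{32} + \frac{1}{8} \cdot \frac{1}{1681}\right) = -634 + \left(- \frac{31}{32} + \frac{1}{13448}\right) = -634 - \frac{52107}{53792} = - \frac{34156235}{53792}$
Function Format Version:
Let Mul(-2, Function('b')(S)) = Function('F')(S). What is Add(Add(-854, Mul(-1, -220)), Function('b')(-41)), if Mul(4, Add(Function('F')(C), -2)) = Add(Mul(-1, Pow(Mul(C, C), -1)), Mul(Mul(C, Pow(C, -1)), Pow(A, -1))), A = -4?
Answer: Rational(-34156235, 53792) ≈ -634.97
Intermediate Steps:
Function('F')(C) = Add(Rational(31, 16), Mul(Rational(-1, 4), Pow(C, -2))) (Function('F')(C) = Add(2, Mul(Rational(1, 4), Add(Mul(-1, Pow(Mul(C, C), -1)), Mul(Mul(C, Pow(C, -1)), Pow(-4, -1))))) = Add(2, Mul(Rational(1, 4), Add(Mul(-1, Pow(Pow(C, 2), -1)), Mul(1, Rational(-1, 4))))) = Add(2, Mul(Rational(1, 4), Add(Mul(-1, Pow(C, -2)), Rational(-1, 4)))) = Add(2, Mul(Rational(1, 4), Add(Rational(-1, 4), Mul(-1, Pow(C, -2))))) = Add(2, Add(Rational(-1, 16), Mul(Rational(-1, 4), Pow(C, -2)))) = Add(Rational(31, 16), Mul(Rational(-1, 4), Pow(C, -2))))
Function('b')(S) = Add(Rational(-31, 32), Mul(Rational(1, 8), Pow(S, -2))) (Function('b')(S) = Mul(Rational(-1, 2), Add(Rational(31, 16), Mul(Rational(-1, 4), Pow(S, -2)))) = Add(Rational(-31, 32), Mul(Rational(1, 8), Pow(S, -2))))
Add(Add(-854, Mul(-1, -220)), Function('b')(-41)) = Add(Add(-854, Mul(-1, -220)), Add(Rational(-31, 32), Mul(Rational(1, 8), Pow(-41, -2)))) = Add(Add(-854, 220), Add(Rational(-31, 32), Mul(Rational(1, 8), Rational(1, 1681)))) = Add(-634, Add(Rational(-31, 32), Rational(1, 13448))) = Add(-634, Rational(-52107, 53792)) = Rational(-34156235, 53792)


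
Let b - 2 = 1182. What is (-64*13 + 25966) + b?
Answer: 26318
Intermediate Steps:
b = 1184 (b = 2 + 1182 = 1184)
(-64*13 + 25966) + b = (-64*13 + 25966) + 1184 = (-832 + 25966) + 1184 = 25134 + 1184 = 26318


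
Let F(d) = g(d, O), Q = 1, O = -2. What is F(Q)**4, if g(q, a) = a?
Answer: 16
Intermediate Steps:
F(d) = -2
F(Q)**4 = (-2)**4 = 16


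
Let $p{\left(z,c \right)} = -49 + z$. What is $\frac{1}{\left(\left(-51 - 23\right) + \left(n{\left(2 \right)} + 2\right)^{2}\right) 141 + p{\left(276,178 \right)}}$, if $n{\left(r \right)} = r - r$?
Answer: $- \frac{1}{9643} \approx -0.0001037$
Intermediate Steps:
$n{\left(r \right)} = 0$
$\frac{1}{\left(\left(-51 - 23\right) + \left(n{\left(2 \right)} + 2\right)^{2}\right) 141 + p{\left(276,178 \right)}} = \frac{1}{\left(\left(-51 - 23\right) + \left(0 + 2\right)^{2}\right) 141 + \left(-49 + 276\right)} = \frac{1}{\left(\left(-51 - 23\right) + 2^{2}\right) 141 + 227} = \frac{1}{\left(-74 + 4\right) 141 + 227} = \frac{1}{\left(-70\right) 141 + 227} = \frac{1}{-9870 + 227} = \frac{1}{-9643} = - \frac{1}{9643}$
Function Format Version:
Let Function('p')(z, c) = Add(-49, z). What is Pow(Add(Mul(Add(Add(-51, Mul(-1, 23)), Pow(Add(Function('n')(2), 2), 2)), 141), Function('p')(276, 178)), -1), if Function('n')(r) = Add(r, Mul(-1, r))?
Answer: Rational(-1, 9643) ≈ -0.00010370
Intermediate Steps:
Function('n')(r) = 0
Pow(Add(Mul(Add(Add(-51, Mul(-1, 23)), Pow(Add(Function('n')(2), 2), 2)), 141), Function('p')(276, 178)), -1) = Pow(Add(Mul(Add(Add(-51, Mul(-1, 23)), Pow(Add(0, 2), 2)), 141), Add(-49, 276)), -1) = Pow(Add(Mul(Add(Add(-51, -23), Pow(2, 2)), 141), 227), -1) = Pow(Add(Mul(Add(-74, 4), 141), 227), -1) = Pow(Add(Mul(-70, 141), 227), -1) = Pow(Add(-9870, 227), -1) = Pow(-9643, -1) = Rational(-1, 9643)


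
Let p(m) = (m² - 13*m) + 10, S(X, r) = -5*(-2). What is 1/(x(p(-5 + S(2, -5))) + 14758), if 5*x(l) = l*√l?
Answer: 7379/108899822 + 3*I*√30/108899822 ≈ 6.776e-5 + 1.5089e-7*I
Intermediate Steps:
S(X, r) = 10
p(m) = 10 + m² - 13*m
x(l) = l^(3/2)/5 (x(l) = (l*√l)/5 = l^(3/2)/5)
1/(x(p(-5 + S(2, -5))) + 14758) = 1/((10 + (-5 + 10)² - 13*(-5 + 10))^(3/2)/5 + 14758) = 1/((10 + 5² - 13*5)^(3/2)/5 + 14758) = 1/((10 + 25 - 65)^(3/2)/5 + 14758) = 1/((-30)^(3/2)/5 + 14758) = 1/((-30*I*√30)/5 + 14758) = 1/(-6*I*√30 + 14758) = 1/(14758 - 6*I*√30)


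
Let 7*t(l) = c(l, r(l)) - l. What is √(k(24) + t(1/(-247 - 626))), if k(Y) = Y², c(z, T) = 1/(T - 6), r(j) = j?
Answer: √388147513296886/820911 ≈ 24.000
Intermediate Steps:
c(z, T) = 1/(-6 + T)
t(l) = -l/7 + 1/(7*(-6 + l)) (t(l) = (1/(-6 + l) - l)/7 = -l/7 + 1/(7*(-6 + l)))
√(k(24) + t(1/(-247 - 626))) = √(24² + (1 - (-6 + 1/(-247 - 626))/(-247 - 626))/(7*(-6 + 1/(-247 - 626)))) = √(576 + (1 - 1*(-6 + 1/(-873))/(-873))/(7*(-6 + 1/(-873)))) = √(576 + (1 - 1*(-1/873)*(-6 - 1/873))/(7*(-6 - 1/873))) = √(576 + (1 - 1*(-1/873)*(-5239/873))/(7*(-5239/873))) = √(576 + (⅐)*(-873/5239)*(1 - 5239/762129)) = √(576 + (⅐)*(-873/5239)*(756890/762129)) = √(576 - 756890/32015529) = √(18440187814/32015529) = √388147513296886/820911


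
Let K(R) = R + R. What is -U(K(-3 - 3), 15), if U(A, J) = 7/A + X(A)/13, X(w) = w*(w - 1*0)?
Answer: -1637/156 ≈ -10.494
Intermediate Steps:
X(w) = w² (X(w) = w*(w + 0) = w*w = w²)
K(R) = 2*R
U(A, J) = 7/A + A²/13
-U(K(-3 - 3), 15) = -(91 + (2*(-3 - 3))³)/(13*(2*(-3 - 3))) = -(91 + (2*(-6))³)/(13*(2*(-6))) = -(91 + (-12)³)/(13*(-12)) = -(-1)*(91 - 1728)/(13*12) = -(-1)*(-1637)/(13*12) = -1*1637/156 = -1637/156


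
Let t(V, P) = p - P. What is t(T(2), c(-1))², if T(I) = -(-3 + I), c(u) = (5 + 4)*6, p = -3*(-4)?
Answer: 1764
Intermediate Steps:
p = 12
c(u) = 54 (c(u) = 9*6 = 54)
T(I) = 3 - I
t(V, P) = 12 - P
t(T(2), c(-1))² = (12 - 1*54)² = (12 - 54)² = (-42)² = 1764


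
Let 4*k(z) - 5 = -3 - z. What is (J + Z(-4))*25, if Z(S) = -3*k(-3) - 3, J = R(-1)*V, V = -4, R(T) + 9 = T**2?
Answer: 2525/4 ≈ 631.25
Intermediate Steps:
R(T) = -9 + T**2
k(z) = 1/2 - z/4 (k(z) = 5/4 + (-3 - z)/4 = 5/4 + (-3/4 - z/4) = 1/2 - z/4)
J = 32 (J = (-9 + (-1)**2)*(-4) = (-9 + 1)*(-4) = -8*(-4) = 32)
Z(S) = -27/4 (Z(S) = -3*(1/2 - 1/4*(-3)) - 3 = -3*(1/2 + 3/4) - 3 = -3*5/4 - 3 = -15/4 - 3 = -27/4)
(J + Z(-4))*25 = (32 - 27/4)*25 = (101/4)*25 = 2525/4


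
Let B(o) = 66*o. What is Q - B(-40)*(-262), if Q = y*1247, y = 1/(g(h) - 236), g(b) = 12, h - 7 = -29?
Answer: -154937567/224 ≈ -6.9169e+5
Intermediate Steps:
h = -22 (h = 7 - 29 = -22)
y = -1/224 (y = 1/(12 - 236) = 1/(-224) = -1/224 ≈ -0.0044643)
Q = -1247/224 (Q = -1/224*1247 = -1247/224 ≈ -5.5670)
Q - B(-40)*(-262) = -1247/224 - 66*(-40)*(-262) = -1247/224 - (-2640)*(-262) = -1247/224 - 1*691680 = -1247/224 - 691680 = -154937567/224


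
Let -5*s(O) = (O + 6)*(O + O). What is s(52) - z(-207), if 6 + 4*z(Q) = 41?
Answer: -24303/20 ≈ -1215.2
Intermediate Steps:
z(Q) = 35/4 (z(Q) = -3/2 + (1/4)*41 = -3/2 + 41/4 = 35/4)
s(O) = -2*O*(6 + O)/5 (s(O) = -(O + 6)*(O + O)/5 = -(6 + O)*2*O/5 = -2*O*(6 + O)/5)
s(52) - z(-207) = -2/5*52*(6 + 52) - 1*35/4 = -2/5*52*58 - 35/4 = -6032/5 - 35/4 = -24303/20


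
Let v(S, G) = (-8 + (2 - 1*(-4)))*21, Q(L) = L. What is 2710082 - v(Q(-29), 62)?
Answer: 2710124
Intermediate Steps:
v(S, G) = -42 (v(S, G) = (-8 + (2 + 4))*21 = (-8 + 6)*21 = -2*21 = -42)
2710082 - v(Q(-29), 62) = 2710082 - 1*(-42) = 2710082 + 42 = 2710124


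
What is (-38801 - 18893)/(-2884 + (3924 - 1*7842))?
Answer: 28847/3401 ≈ 8.4819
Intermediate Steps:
(-38801 - 18893)/(-2884 + (3924 - 1*7842)) = -57694/(-2884 + (3924 - 7842)) = -57694/(-2884 - 3918) = -57694/(-6802) = -57694*(-1/6802) = 28847/3401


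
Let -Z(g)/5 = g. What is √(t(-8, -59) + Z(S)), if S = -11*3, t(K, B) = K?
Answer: √157 ≈ 12.530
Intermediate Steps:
S = -33
Z(g) = -5*g
√(t(-8, -59) + Z(S)) = √(-8 - 5*(-33)) = √(-8 + 165) = √157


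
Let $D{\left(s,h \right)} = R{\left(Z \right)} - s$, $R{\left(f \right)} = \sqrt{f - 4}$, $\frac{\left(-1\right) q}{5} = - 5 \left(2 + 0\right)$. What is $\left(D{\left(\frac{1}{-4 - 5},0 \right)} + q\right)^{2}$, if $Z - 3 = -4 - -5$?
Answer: $\frac{203401}{81} \approx 2511.1$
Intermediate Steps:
$q = 50$ ($q = - 5 \left(- 5 \left(2 + 0\right)\right) = - 5 \left(\left(-5\right) 2\right) = \left(-5\right) \left(-10\right) = 50$)
$Z = 4$ ($Z = 3 - -1 = 3 + \left(-4 + 5\right) = 3 + 1 = 4$)
$R{\left(f \right)} = \sqrt{-4 + f}$
$D{\left(s,h \right)} = - s$ ($D{\left(s,h \right)} = \sqrt{-4 + 4} - s = \sqrt{0} - s = 0 - s = - s$)
$\left(D{\left(\frac{1}{-4 - 5},0 \right)} + q\right)^{2} = \left(- \frac{1}{-4 - 5} + 50\right)^{2} = \left(- \frac{1}{-9} + 50\right)^{2} = \left(\left(-1\right) \left(- \frac{1}{9}\right) + 50\right)^{2} = \left(\frac{1}{9} + 50\right)^{2} = \left(\frac{451}{9}\right)^{2} = \frac{203401}{81}$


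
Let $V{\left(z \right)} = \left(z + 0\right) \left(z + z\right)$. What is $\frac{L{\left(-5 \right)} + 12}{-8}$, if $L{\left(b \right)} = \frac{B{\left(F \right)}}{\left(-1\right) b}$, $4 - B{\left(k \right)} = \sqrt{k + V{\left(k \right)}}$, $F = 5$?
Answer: $- \frac{8}{5} + \frac{\sqrt{55}}{40} \approx -1.4146$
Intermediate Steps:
$V{\left(z \right)} = 2 z^{2}$ ($V{\left(z \right)} = z 2 z = 2 z^{2}$)
$B{\left(k \right)} = 4 - \sqrt{k + 2 k^{2}}$
$L{\left(b \right)} = - \frac{4 - \sqrt{55}}{b}$ ($L{\left(b \right)} = \frac{4 - \sqrt{5 \left(1 + 2 \cdot 5\right)}}{\left(-1\right) b} = \left(4 - \sqrt{5 \left(1 + 10\right)}\right) \left(- \frac{1}{b}\right) = \left(4 - \sqrt{5 \cdot 11}\right) \left(- \frac{1}{b}\right) = \left(4 - \sqrt{55}\right) \left(- \frac{1}{b}\right) = - \frac{4 - \sqrt{55}}{b}$)
$\frac{L{\left(-5 \right)} + 12}{-8} = \frac{\frac{-4 + \sqrt{55}}{-5} + 12}{-8} = - \frac{- \frac{-4 + \sqrt{55}}{5} + 12}{8} = - \frac{\left(\frac{4}{5} - \frac{\sqrt{55}}{5}\right) + 12}{8} = - \frac{\frac{64}{5} - \frac{\sqrt{55}}{5}}{8} = - \frac{8}{5} + \frac{\sqrt{55}}{40}$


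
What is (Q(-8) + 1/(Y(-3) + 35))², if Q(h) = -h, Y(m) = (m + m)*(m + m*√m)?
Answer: (-118417*I + 122400*√3)/(-1837*I + 1908*√3) ≈ 64.224 - 0.13216*I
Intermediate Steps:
Y(m) = 2*m*(m + m^(3/2)) (Y(m) = (2*m)*(m + m^(3/2)) = 2*m*(m + m^(3/2)))
(Q(-8) + 1/(Y(-3) + 35))² = (-1*(-8) + 1/((2*(-3)² + 2*(-3)^(5/2)) + 35))² = (8 + 1/((2*9 + 2*(9*I*√3)) + 35))² = (8 + 1/((18 + 18*I*√3) + 35))² = (8 + 1/(53 + 18*I*√3))²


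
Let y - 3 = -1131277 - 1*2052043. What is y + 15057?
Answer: -3168260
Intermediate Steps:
y = -3183317 (y = 3 + (-1131277 - 1*2052043) = 3 + (-1131277 - 2052043) = 3 - 3183320 = -3183317)
y + 15057 = -3183317 + 15057 = -3168260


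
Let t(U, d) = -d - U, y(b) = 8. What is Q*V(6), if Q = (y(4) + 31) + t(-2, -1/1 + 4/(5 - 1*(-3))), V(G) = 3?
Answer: 249/2 ≈ 124.50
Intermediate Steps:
t(U, d) = -U - d
Q = 83/2 (Q = (8 + 31) + (-1*(-2) - (-1/1 + 4/(5 - 1*(-3)))) = 39 + (2 - (-1*1 + 4/(5 + 3))) = 39 + (2 - (-1 + 4/8)) = 39 + (2 - (-1 + 4*(⅛))) = 39 + (2 - (-1 + ½)) = 39 + (2 - 1*(-½)) = 39 + (2 + ½) = 39 + 5/2 = 83/2 ≈ 41.500)
Q*V(6) = (83/2)*3 = 249/2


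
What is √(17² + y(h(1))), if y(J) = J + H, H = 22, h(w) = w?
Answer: 2*√78 ≈ 17.664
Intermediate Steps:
y(J) = 22 + J (y(J) = J + 22 = 22 + J)
√(17² + y(h(1))) = √(17² + (22 + 1)) = √(289 + 23) = √312 = 2*√78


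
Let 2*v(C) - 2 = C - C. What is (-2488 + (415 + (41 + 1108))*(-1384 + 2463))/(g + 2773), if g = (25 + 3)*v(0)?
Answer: 1685068/2801 ≈ 601.59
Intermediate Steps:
v(C) = 1 (v(C) = 1 + (C - C)/2 = 1 + (1/2)*0 = 1 + 0 = 1)
g = 28 (g = (25 + 3)*1 = 28*1 = 28)
(-2488 + (415 + (41 + 1108))*(-1384 + 2463))/(g + 2773) = (-2488 + (415 + (41 + 1108))*(-1384 + 2463))/(28 + 2773) = (-2488 + (415 + 1149)*1079)/2801 = (-2488 + 1564*1079)*(1/2801) = (-2488 + 1687556)*(1/2801) = 1685068*(1/2801) = 1685068/2801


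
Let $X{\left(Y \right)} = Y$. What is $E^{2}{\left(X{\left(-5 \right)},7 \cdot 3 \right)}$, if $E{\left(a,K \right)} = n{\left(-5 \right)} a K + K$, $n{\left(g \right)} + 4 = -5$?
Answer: $933156$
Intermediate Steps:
$n{\left(g \right)} = -9$ ($n{\left(g \right)} = -4 - 5 = -9$)
$E{\left(a,K \right)} = K - 9 K a$ ($E{\left(a,K \right)} = - 9 a K + K = - 9 K a + K = K - 9 K a$)
$E^{2}{\left(X{\left(-5 \right)},7 \cdot 3 \right)} = \left(7 \cdot 3 \left(1 - -45\right)\right)^{2} = \left(21 \left(1 + 45\right)\right)^{2} = \left(21 \cdot 46\right)^{2} = 966^{2} = 933156$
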